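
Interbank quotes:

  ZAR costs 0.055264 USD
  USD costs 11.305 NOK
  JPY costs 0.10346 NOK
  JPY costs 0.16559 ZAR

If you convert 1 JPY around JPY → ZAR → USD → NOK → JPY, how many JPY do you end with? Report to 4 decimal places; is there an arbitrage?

Around JPY → ZAR → USD → NOK → JPY: 1 × 0.16559 × 0.055264 × 11.305 ÷ 0.10346 = 0.999941
Product ≈ 1 (deviation 0.006%, within rounding noise).

0.9999 (no arbitrage)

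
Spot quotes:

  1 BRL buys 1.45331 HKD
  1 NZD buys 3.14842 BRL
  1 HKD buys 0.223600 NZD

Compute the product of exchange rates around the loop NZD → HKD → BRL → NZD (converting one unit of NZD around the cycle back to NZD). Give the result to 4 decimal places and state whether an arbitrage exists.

0.9774 (arbitrage exists)

Around NZD → HKD → BRL → NZD: 1 ÷ 0.223600 ÷ 1.45331 ÷ 3.14842 = 0.977411
Product < 1; profitable direction is NZD → BRL → HKD → NZD.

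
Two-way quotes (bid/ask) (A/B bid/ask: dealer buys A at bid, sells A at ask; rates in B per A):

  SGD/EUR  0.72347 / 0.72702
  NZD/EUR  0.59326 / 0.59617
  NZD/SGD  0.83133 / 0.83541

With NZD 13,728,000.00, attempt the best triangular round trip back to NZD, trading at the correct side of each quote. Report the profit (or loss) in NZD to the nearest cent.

Best loop NZD → SGD → EUR → NZD:
NZD 13,728,000.00 × 0.83133 (sell NZD at bid) = SGD 11,412,498.24
SGD 11,412,498.24 × 0.72347 (sell SGD at bid) = EUR 8,256,600.10
EUR 8,256,600.10 ÷ 0.59617 (buy NZD at ask) = NZD 13,849,405.54

Net profit: NZD 121,405.54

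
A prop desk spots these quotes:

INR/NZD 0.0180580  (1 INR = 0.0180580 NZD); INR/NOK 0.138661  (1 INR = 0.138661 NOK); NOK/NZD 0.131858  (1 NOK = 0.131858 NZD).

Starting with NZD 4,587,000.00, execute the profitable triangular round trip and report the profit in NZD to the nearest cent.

Profit: NZD 57,296.13

Profitable loop is NZD → INR → NOK → NZD:
NZD 4,587,000.00 ÷ 0.0180580 = INR 254,014,841.07
INR 254,014,841.07 × 0.138661 = NOK 35,221,951.88
NOK 35,221,951.88 × 0.131858 = NZD 4,644,296.13
Profit = NZD 4,644,296.13 − NZD 4,587,000.00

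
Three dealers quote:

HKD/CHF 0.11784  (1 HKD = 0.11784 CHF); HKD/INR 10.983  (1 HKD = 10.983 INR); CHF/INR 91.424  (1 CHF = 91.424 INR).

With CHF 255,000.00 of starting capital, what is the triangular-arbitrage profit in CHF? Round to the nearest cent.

Profitable loop is CHF → HKD → INR → CHF:
CHF 255,000.00 ÷ 0.11784 = HKD 2,163,951.12
HKD 2,163,951.12 × 10.983 = INR 23,766,675.15
INR 23,766,675.15 ÷ 91.424 = CHF 259,961.01
Profit = CHF 259,961.01 − CHF 255,000.00

Profit: CHF 4,961.01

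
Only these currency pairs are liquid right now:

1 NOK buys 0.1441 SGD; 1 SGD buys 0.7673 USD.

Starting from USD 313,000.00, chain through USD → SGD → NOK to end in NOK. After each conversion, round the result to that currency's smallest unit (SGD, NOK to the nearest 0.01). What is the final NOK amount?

NOK 2,830,838.93

USD 313,000.00 ÷ 0.7673 = SGD 407,923.89
SGD 407,923.89 ÷ 0.1441 = NOK 2,830,838.93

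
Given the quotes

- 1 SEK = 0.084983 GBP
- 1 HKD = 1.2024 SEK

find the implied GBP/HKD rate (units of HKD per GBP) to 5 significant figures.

GBP/HKD = 9.7863

1 GBP ÷ 0.084983 = 11.7671 SEK
11.7671 SEK ÷ 1.2024 = 9.78631 HKD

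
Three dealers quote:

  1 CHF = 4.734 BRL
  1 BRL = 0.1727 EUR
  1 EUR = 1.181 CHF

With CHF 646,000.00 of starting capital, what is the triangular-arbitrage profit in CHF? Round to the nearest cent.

Profitable loop is CHF → EUR → BRL → CHF:
CHF 646,000.00 ÷ 1.181 = EUR 546,994.07
EUR 546,994.07 ÷ 0.1727 = BRL 3,167,307.89
BRL 3,167,307.89 ÷ 4.734 = CHF 669,055.32
Profit = CHF 669,055.32 − CHF 646,000.00

Profit: CHF 23,055.32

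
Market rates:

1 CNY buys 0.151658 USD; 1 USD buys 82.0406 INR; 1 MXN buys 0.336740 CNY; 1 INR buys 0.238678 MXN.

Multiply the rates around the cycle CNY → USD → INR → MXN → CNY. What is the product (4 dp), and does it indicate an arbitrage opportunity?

Around CNY → USD → INR → MXN → CNY: 1 × 0.151658 × 82.0406 × 0.238678 × 0.336740 = 1.000003
Product ≈ 1 (deviation 0.000%, within rounding noise).

1.0000 (no arbitrage)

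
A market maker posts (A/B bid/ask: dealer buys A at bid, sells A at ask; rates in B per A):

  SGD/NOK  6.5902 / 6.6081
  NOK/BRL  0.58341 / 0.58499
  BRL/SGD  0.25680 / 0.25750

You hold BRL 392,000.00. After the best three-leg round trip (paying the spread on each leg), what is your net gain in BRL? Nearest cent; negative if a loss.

Net profit: BRL 1,807.32

Best loop BRL → NOK → SGD → BRL:
BRL 392,000.00 ÷ 0.58499 (buy NOK at ask) = NOK 670,096.92
NOK 670,096.92 ÷ 6.6081 (buy SGD at ask) = SGD 101,405.39
SGD 101,405.39 ÷ 0.25750 (buy BRL at ask) = BRL 393,807.32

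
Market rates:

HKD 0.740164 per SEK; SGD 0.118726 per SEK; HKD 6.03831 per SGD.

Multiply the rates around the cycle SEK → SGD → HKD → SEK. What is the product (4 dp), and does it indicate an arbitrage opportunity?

Around SEK → SGD → HKD → SEK: 1 × 0.118726 × 6.03831 ÷ 0.740164 = 0.968575
Product < 1; profitable direction is SEK → HKD → SGD → SEK.

0.9686 (arbitrage exists)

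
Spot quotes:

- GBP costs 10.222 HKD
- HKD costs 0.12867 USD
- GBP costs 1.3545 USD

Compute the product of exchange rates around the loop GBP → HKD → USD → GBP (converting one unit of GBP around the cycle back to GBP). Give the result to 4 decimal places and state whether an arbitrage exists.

0.9710 (arbitrage exists)

Around GBP → HKD → USD → GBP: 1 × 10.222 × 0.12867 ÷ 1.3545 = 0.971033
Product < 1; profitable direction is GBP → USD → HKD → GBP.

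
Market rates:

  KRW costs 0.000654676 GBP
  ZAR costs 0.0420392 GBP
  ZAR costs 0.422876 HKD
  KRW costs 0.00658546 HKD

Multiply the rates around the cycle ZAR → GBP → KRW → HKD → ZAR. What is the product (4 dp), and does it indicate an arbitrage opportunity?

1.0000 (no arbitrage)

Around ZAR → GBP → KRW → HKD → ZAR: 1 × 0.0420392 ÷ 0.000654676 × 0.00658546 ÷ 0.422876 = 1.000003
Product ≈ 1 (deviation 0.000%, within rounding noise).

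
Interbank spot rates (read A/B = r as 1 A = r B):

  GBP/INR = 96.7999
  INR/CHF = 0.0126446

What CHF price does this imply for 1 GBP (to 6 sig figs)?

1 GBP × 96.7999 = 96.7999 INR
96.7999 INR × 0.0126446 = 1.224 CHF

GBP/CHF = 1.22400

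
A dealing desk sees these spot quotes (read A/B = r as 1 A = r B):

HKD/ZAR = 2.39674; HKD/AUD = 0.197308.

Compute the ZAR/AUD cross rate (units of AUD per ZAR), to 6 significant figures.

1 ZAR ÷ 2.39674 = 0.417233 HKD
0.417233 HKD × 0.197308 = 0.0823235 AUD

ZAR/AUD = 0.0823235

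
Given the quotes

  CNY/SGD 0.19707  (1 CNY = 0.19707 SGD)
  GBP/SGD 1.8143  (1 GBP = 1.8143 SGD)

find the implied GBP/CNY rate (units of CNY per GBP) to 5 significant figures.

GBP/CNY = 9.2064

1 GBP × 1.8143 = 1.8143 SGD
1.8143 SGD ÷ 0.19707 = 9.20637 CNY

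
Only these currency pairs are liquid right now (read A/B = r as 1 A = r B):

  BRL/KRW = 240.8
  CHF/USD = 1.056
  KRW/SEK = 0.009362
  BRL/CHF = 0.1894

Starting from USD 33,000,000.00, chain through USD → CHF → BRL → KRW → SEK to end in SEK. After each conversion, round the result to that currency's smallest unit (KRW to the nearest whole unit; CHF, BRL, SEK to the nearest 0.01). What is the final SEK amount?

SEK 371,959,081.31

USD 33,000,000.00 ÷ 1.056 = CHF 31,250,000.00
CHF 31,250,000.00 ÷ 0.1894 = BRL 164,994,720.17
BRL 164,994,720.17 × 240.8 = KRW 39,730,728,617
KRW 39,730,728,617 × 0.009362 = SEK 371,959,081.31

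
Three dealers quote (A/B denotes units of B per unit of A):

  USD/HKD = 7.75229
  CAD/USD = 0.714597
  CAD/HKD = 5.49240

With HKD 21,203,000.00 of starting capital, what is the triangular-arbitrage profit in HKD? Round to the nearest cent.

Profitable loop is HKD → CAD → USD → HKD:
HKD 21,203,000.00 ÷ 5.49240 = CAD 3,860,425.31
CAD 3,860,425.31 × 0.714597 = USD 2,758,648.35
USD 2,758,648.35 × 7.75229 = HKD 21,385,842.01
Profit = HKD 21,385,842.01 − HKD 21,203,000.00

Profit: HKD 182,842.01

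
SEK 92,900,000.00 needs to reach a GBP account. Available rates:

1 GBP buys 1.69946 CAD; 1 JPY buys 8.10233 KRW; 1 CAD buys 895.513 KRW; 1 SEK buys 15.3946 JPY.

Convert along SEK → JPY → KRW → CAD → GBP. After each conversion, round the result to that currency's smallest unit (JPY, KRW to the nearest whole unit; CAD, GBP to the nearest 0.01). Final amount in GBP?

GBP 7,613,970.83

SEK 92,900,000.00 × 15.3946 = JPY 1,430,158,340
JPY 1,430,158,340 × 8.10233 = KRW 11,587,614,823
KRW 11,587,614,823 ÷ 895.513 = CAD 12,939,638.87
CAD 12,939,638.87 ÷ 1.69946 = GBP 7,613,970.83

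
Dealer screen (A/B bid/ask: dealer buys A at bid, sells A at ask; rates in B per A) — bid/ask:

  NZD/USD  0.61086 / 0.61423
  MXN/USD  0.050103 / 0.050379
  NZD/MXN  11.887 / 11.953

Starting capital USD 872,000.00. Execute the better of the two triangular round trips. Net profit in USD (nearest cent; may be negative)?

Net profit: USD 12,568.99

Best loop USD → MXN → NZD → USD:
USD 872,000.00 ÷ 0.050379 (buy MXN at ask) = MXN 17,308,799.30
MXN 17,308,799.30 ÷ 11.953 (buy NZD at ask) = NZD 1,448,071.56
NZD 1,448,071.56 × 0.61086 (sell NZD at bid) = USD 884,568.99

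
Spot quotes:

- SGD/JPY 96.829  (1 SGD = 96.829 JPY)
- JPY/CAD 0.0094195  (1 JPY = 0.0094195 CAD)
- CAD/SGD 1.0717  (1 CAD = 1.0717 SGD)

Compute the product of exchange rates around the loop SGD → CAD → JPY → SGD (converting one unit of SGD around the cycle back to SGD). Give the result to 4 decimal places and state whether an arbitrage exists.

Around SGD → CAD → JPY → SGD: 1 ÷ 1.0717 ÷ 0.0094195 ÷ 96.829 = 1.023042
Product > 1; profitable direction is SGD → CAD → JPY → SGD.

1.0230 (arbitrage exists)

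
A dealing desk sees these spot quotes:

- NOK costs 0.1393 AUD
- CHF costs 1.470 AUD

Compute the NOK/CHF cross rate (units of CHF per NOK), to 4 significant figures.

NOK/CHF = 0.09476

1 NOK × 0.1393 = 0.1393 AUD
0.1393 AUD ÷ 1.470 = 0.0947619 CHF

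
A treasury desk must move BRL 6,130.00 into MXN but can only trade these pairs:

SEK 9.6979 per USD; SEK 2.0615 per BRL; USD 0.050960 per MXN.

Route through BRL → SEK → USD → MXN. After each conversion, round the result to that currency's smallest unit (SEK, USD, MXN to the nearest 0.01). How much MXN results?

MXN 25,570.45

BRL 6,130.00 × 2.0615 = SEK 12,637.00
SEK 12,637.00 ÷ 9.6979 = USD 1,303.07
USD 1,303.07 ÷ 0.050960 = MXN 25,570.45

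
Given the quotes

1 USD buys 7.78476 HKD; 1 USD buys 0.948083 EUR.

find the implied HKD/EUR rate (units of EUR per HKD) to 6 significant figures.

HKD/EUR = 0.121787

1 HKD ÷ 7.78476 = 0.128456 USD
0.128456 USD × 0.948083 = 0.121787 EUR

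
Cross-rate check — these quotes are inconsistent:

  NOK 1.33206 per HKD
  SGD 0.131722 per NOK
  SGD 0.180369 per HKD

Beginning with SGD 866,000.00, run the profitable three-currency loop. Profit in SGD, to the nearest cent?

Profitable loop is SGD → NOK → HKD → SGD:
SGD 866,000.00 ÷ 0.131722 = NOK 6,574,452.26
NOK 6,574,452.26 ÷ 1.33206 = HKD 4,935,552.64
HKD 4,935,552.64 × 0.180369 = SGD 890,220.69
Profit = SGD 890,220.69 − SGD 866,000.00

Profit: SGD 24,220.69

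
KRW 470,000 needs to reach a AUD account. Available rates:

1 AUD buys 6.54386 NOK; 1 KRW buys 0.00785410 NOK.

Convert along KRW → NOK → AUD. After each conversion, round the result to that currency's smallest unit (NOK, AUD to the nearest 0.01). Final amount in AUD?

KRW 470,000 × 0.00785410 = NOK 3,691.43
NOK 3,691.43 ÷ 6.54386 = AUD 564.11

AUD 564.11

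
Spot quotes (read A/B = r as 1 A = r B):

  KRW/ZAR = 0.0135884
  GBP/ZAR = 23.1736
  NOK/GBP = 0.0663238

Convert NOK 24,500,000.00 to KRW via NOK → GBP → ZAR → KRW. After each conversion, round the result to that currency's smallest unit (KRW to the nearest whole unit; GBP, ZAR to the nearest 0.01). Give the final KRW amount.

NOK 24,500,000.00 × 0.0663238 = GBP 1,624,933.10
GBP 1,624,933.10 × 23.1736 = ZAR 37,655,549.69
ZAR 37,655,549.69 ÷ 0.0135884 = KRW 2,771,154,050

KRW 2,771,154,050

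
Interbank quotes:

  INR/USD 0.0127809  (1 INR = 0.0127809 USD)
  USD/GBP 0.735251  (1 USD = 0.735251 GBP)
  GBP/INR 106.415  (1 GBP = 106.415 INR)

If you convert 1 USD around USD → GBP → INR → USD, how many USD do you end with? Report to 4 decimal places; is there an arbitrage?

Around USD → GBP → INR → USD: 1 × 0.735251 × 106.415 × 0.0127809 = 1.000000
Product ≈ 1 (deviation 0.000%, within rounding noise).

1.0000 (no arbitrage)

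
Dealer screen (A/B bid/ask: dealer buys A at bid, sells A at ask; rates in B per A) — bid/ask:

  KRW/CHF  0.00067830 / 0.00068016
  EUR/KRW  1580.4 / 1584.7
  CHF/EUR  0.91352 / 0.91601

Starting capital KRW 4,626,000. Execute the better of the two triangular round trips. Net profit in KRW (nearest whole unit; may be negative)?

Net profit: KRW 59,406

Best loop KRW → EUR → CHF → KRW:
KRW 4,626,000 ÷ 1584.7 (buy EUR at ask) = EUR 2,919.16
EUR 2,919.16 ÷ 0.91601 (buy CHF at ask) = CHF 3,186.83
CHF 3,186.83 ÷ 0.00068016 (buy KRW at ask) = KRW 4,685,406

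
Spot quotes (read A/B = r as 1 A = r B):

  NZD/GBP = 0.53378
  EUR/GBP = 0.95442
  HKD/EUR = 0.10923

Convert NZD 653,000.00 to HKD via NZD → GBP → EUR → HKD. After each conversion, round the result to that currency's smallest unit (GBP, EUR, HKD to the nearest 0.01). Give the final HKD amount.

HKD 3,343,443.65

NZD 653,000.00 × 0.53378 = GBP 348,558.34
GBP 348,558.34 ÷ 0.95442 = EUR 365,204.35
EUR 365,204.35 ÷ 0.10923 = HKD 3,343,443.65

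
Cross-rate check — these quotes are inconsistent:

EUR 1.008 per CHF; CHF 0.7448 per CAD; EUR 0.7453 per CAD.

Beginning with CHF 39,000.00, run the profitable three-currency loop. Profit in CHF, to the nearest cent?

Profit: CHF 285.63

Profitable loop is CHF → EUR → CAD → CHF:
CHF 39,000.00 × 1.008 = EUR 39,312.00
EUR 39,312.00 ÷ 0.7453 = CAD 52,746.55
CAD 52,746.55 × 0.7448 = CHF 39,285.63
Profit = CHF 39,285.63 − CHF 39,000.00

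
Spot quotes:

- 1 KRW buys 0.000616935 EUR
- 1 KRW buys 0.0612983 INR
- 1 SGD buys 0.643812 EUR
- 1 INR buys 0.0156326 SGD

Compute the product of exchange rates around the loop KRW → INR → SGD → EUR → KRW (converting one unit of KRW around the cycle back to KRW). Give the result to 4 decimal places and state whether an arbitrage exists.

Around KRW → INR → SGD → EUR → KRW: 1 × 0.0612983 × 0.0156326 × 0.643812 ÷ 0.000616935 = 0.999998
Product ≈ 1 (deviation 0.000%, within rounding noise).

1.0000 (no arbitrage)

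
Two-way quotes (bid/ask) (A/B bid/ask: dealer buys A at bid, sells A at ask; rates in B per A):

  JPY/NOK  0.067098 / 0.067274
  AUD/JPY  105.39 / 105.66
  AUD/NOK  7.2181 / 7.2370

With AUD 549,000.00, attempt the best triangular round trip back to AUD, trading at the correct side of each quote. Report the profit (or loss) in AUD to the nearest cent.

Net profit: AUD 8,490.39

Best loop AUD → NOK → JPY → AUD:
AUD 549,000.00 × 7.2181 (sell AUD at bid) = NOK 3,962,736.90
NOK 3,962,736.90 ÷ 0.067274 (buy JPY at ask) = JPY 58,904,434
JPY 58,904,434 ÷ 105.66 (buy AUD at ask) = AUD 557,490.39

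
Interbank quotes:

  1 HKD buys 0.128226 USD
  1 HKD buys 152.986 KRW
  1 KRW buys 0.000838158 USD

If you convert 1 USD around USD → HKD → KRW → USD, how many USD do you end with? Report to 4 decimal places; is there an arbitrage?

Around USD → HKD → KRW → USD: 1 ÷ 0.128226 × 152.986 × 0.000838158 = 1.000003
Product ≈ 1 (deviation 0.000%, within rounding noise).

1.0000 (no arbitrage)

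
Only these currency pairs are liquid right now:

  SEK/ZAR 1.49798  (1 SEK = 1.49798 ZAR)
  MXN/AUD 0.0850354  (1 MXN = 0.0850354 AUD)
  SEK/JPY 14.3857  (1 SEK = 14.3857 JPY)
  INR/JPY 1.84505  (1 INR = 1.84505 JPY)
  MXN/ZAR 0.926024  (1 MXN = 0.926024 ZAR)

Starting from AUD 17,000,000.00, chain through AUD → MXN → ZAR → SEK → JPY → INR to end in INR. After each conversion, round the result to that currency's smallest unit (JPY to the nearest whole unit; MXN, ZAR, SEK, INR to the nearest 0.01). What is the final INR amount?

AUD 17,000,000.00 ÷ 0.0850354 = MXN 199,916,740.56
MXN 199,916,740.56 × 0.926024 = ZAR 185,127,699.76
ZAR 185,127,699.76 ÷ 1.49798 = SEK 123,584,894.16
SEK 123,584,894.16 × 14.3857 = JPY 1,777,855,212
JPY 1,777,855,212 ÷ 1.84505 = INR 963,581,047.67

INR 963,581,047.67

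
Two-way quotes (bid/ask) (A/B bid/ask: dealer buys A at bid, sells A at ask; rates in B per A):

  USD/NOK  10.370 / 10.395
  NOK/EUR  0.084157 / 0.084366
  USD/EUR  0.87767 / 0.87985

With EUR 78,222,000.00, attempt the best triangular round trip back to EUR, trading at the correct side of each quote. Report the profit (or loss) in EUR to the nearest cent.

Best loop EUR → NOK → USD → EUR:
EUR 78,222,000.00 ÷ 0.084366 (buy NOK at ask) = NOK 927,174,454.16
NOK 927,174,454.16 ÷ 10.395 (buy USD at ask) = USD 89,194,271.68
USD 89,194,271.68 × 0.87767 (sell USD at bid) = EUR 78,283,136.43

Net profit: EUR 61,136.43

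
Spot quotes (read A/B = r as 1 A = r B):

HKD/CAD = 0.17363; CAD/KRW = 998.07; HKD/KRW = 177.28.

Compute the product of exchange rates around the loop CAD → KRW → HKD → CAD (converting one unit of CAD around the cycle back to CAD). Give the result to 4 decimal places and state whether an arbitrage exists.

0.9775 (arbitrage exists)

Around CAD → KRW → HKD → CAD: 1 × 998.07 ÷ 177.28 × 0.17363 = 0.977521
Product < 1; profitable direction is CAD → HKD → KRW → CAD.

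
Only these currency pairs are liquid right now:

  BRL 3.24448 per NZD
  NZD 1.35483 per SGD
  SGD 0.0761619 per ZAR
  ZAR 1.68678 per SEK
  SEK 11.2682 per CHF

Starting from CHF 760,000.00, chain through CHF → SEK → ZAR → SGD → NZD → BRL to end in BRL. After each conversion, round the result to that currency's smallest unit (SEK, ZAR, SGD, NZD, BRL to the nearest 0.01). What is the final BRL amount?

BRL 4,836,088.73

CHF 760,000.00 × 11.2682 = SEK 8,563,832.00
SEK 8,563,832.00 × 1.68678 = ZAR 14,445,300.54
ZAR 14,445,300.54 × 0.0761619 = SGD 1,100,181.54
SGD 1,100,181.54 × 1.35483 = NZD 1,490,558.96
NZD 1,490,558.96 × 3.24448 = BRL 4,836,088.73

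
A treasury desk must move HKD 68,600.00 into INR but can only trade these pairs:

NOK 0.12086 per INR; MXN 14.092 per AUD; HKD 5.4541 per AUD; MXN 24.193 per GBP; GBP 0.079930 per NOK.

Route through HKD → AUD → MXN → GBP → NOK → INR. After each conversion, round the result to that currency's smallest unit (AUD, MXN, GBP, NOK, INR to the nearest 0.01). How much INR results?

HKD 68,600.00 ÷ 5.4541 = AUD 12,577.69
AUD 12,577.69 × 14.092 = MXN 177,244.81
MXN 177,244.81 ÷ 24.193 = GBP 7,326.28
GBP 7,326.28 ÷ 0.079930 = NOK 91,658.70
NOK 91,658.70 ÷ 0.12086 = INR 758,387.39

INR 758,387.39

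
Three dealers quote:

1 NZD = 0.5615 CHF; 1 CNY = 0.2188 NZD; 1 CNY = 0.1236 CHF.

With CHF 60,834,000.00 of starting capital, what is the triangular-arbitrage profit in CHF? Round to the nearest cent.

Profitable loop is CHF → NZD → CNY → CHF:
CHF 60,834,000.00 ÷ 0.5615 = NZD 108,341,941.23
NZD 108,341,941.23 ÷ 0.2188 = CNY 495,164,265.21
CNY 495,164,265.21 × 0.1236 = CHF 61,202,303.18
Profit = CHF 61,202,303.18 − CHF 60,834,000.00

Profit: CHF 368,303.18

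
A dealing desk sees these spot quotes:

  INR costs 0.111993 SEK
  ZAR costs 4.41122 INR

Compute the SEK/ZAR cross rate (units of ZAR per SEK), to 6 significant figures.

1 SEK ÷ 0.111993 = 8.92913 INR
8.92913 INR ÷ 4.41122 = 2.02419 ZAR

SEK/ZAR = 2.02419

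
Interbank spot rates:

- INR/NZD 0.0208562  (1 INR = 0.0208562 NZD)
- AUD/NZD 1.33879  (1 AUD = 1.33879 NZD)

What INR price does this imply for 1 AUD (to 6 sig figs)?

AUD/INR = 64.1915

1 AUD × 1.33879 = 1.33879 NZD
1.33879 NZD ÷ 0.0208562 = 64.1915 INR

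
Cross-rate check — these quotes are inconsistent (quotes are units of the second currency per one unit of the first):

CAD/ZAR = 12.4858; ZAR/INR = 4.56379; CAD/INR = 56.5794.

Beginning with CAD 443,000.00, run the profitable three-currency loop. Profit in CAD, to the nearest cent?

Profitable loop is CAD → ZAR → INR → CAD:
CAD 443,000.00 × 12.4858 = ZAR 5,531,209.40
ZAR 5,531,209.40 × 4.56379 = INR 25,243,278.15
INR 25,243,278.15 ÷ 56.5794 = CAD 446,156.70
Profit = CAD 446,156.70 − CAD 443,000.00

Profit: CAD 3,156.70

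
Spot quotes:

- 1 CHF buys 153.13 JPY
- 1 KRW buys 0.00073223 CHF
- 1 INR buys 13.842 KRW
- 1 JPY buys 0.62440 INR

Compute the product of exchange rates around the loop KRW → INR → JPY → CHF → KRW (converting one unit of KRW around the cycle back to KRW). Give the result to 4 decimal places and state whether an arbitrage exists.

Around KRW → INR → JPY → CHF → KRW: 1 ÷ 13.842 ÷ 0.62440 ÷ 153.13 ÷ 0.00073223 = 1.031883
Product > 1; profitable direction is KRW → INR → JPY → CHF → KRW.

1.0319 (arbitrage exists)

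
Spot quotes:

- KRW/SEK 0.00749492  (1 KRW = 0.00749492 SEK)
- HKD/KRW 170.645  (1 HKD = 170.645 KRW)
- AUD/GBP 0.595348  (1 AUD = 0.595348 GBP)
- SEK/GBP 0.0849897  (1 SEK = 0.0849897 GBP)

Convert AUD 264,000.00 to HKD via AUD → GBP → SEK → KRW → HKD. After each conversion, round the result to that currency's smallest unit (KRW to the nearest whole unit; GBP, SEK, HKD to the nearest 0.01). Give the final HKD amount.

AUD 264,000.00 × 0.595348 = GBP 157,171.87
GBP 157,171.87 ÷ 0.0849897 = SEK 1,849,304.92
SEK 1,849,304.92 ÷ 0.00749492 = KRW 246,741,115
KRW 246,741,115 ÷ 170.645 = HKD 1,445,932.29

HKD 1,445,932.29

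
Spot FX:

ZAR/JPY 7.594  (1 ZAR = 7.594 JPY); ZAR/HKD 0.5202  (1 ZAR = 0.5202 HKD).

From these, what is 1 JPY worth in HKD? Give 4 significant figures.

1 JPY ÷ 7.594 = 0.131683 ZAR
0.131683 ZAR × 0.5202 = 0.0685014 HKD

JPY/HKD = 0.06850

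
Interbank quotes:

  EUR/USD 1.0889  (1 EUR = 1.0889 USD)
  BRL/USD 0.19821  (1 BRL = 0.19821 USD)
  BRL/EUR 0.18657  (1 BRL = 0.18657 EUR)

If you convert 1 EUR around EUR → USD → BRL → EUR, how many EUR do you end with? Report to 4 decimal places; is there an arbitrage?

Around EUR → USD → BRL → EUR: 1 × 1.0889 ÷ 0.19821 × 0.18657 = 1.024954
Product > 1; profitable direction is EUR → USD → BRL → EUR.

1.0250 (arbitrage exists)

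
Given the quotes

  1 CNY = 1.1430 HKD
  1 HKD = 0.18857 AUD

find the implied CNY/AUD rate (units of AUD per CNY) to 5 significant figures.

1 CNY × 1.1430 = 1.143 HKD
1.143 HKD × 0.18857 = 0.215536 AUD

CNY/AUD = 0.21554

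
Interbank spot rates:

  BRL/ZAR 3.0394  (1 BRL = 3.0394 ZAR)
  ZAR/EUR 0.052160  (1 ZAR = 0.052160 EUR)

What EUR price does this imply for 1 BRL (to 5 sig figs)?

BRL/EUR = 0.15854

1 BRL × 3.0394 = 3.0394 ZAR
3.0394 ZAR × 0.052160 = 0.158535 EUR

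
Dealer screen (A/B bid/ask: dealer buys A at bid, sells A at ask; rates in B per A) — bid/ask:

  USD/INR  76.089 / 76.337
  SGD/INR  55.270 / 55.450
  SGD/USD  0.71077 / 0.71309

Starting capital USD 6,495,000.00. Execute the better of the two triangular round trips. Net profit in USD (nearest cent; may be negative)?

Net profit: USD 99,611.04

Best loop USD → SGD → INR → USD:
USD 6,495,000.00 ÷ 0.71309 (buy SGD at ask) = SGD 9,108,247.21
SGD 9,108,247.21 × 55.270 (sell SGD at bid) = INR 503,412,823.07
INR 503,412,823.07 ÷ 76.337 (buy USD at ask) = USD 6,594,611.04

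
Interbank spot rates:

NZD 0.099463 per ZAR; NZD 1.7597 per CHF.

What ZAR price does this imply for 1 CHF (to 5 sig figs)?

1 CHF × 1.7597 = 1.7597 NZD
1.7597 NZD ÷ 0.099463 = 17.692 ZAR

CHF/ZAR = 17.692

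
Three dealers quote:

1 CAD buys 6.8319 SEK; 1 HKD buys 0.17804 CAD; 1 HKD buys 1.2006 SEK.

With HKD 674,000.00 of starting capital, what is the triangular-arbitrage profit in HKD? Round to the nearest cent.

Profit: HKD 8,842.66

Profitable loop is HKD → CAD → SEK → HKD:
HKD 674,000.00 × 0.17804 = CAD 119,998.96
CAD 119,998.96 × 6.8319 = SEK 819,820.89
SEK 819,820.89 ÷ 1.2006 = HKD 682,842.66
Profit = HKD 682,842.66 − HKD 674,000.00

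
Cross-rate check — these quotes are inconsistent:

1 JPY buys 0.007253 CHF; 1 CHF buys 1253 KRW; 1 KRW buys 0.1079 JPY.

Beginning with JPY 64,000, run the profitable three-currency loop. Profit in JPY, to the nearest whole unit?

Profit: JPY 1,266

Profitable loop is JPY → KRW → CHF → JPY:
JPY 64,000 ÷ 0.1079 = KRW 593,142
KRW 593,142 ÷ 1253 = CHF 473.38
CHF 473.38 ÷ 0.007253 = JPY 65,266
Profit = JPY 65,266 − JPY 64,000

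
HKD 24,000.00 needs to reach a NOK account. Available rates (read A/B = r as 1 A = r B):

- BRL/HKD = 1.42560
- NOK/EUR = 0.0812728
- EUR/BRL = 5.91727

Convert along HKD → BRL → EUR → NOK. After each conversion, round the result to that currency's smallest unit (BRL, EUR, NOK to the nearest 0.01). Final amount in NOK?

HKD 24,000.00 ÷ 1.42560 = BRL 16,835.02
BRL 16,835.02 ÷ 5.91727 = EUR 2,845.07
EUR 2,845.07 ÷ 0.0812728 = NOK 35,006.42

NOK 35,006.42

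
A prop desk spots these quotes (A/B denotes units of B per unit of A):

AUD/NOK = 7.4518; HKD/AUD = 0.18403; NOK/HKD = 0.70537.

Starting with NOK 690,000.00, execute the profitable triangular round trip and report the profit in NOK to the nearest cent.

Profitable loop is NOK → AUD → HKD → NOK:
NOK 690,000.00 ÷ 7.4518 = AUD 92,595.08
AUD 92,595.08 ÷ 0.18403 = HKD 503,152.08
HKD 503,152.08 ÷ 0.70537 = NOK 713,316.53
Profit = NOK 713,316.53 − NOK 690,000.00

Profit: NOK 23,316.53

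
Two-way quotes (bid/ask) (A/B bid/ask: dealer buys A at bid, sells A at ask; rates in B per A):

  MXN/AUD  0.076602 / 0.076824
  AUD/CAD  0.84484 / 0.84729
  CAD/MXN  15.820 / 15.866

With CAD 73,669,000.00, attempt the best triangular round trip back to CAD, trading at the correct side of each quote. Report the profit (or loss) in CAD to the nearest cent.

Net profit: CAD 1,754,352.15

Best loop CAD → MXN → AUD → CAD:
CAD 73,669,000.00 × 15.820 (sell CAD at bid) = MXN 1,165,443,580.00
MXN 1,165,443,580.00 × 0.076602 (sell MXN at bid) = AUD 89,275,309.12
AUD 89,275,309.12 × 0.84484 (sell AUD at bid) = CAD 75,423,352.15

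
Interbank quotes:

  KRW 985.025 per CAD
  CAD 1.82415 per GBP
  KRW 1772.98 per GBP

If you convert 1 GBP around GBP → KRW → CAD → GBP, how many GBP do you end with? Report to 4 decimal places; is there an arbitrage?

Around GBP → KRW → CAD → GBP: 1 × 1772.98 ÷ 985.025 ÷ 1.82415 = 0.986725
Product < 1; profitable direction is GBP → CAD → KRW → GBP.

0.9867 (arbitrage exists)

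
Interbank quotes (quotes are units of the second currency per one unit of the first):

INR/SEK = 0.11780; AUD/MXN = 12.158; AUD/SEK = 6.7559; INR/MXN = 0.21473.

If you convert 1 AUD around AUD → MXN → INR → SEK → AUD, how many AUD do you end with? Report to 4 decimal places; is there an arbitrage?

0.9873 (arbitrage exists)

Around AUD → MXN → INR → SEK → AUD: 1 × 12.158 ÷ 0.21473 × 0.11780 ÷ 6.7559 = 0.987260
Product < 1; profitable direction is AUD → SEK → INR → MXN → AUD.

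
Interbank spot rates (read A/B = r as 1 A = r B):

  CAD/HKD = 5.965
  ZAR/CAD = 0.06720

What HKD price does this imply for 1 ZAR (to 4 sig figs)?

ZAR/HKD = 0.4008

1 ZAR × 0.06720 = 0.0672 CAD
0.0672 CAD × 5.965 = 0.400848 HKD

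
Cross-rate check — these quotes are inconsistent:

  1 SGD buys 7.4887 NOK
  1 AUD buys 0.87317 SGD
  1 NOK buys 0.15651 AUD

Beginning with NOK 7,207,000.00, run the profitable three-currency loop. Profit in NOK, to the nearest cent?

Profitable loop is NOK → AUD → SGD → NOK:
NOK 7,207,000.00 × 0.15651 = AUD 1,127,967.57
AUD 1,127,967.57 × 0.87317 = SGD 984,907.44
SGD 984,907.44 × 7.4887 = NOK 7,375,676.37
Profit = NOK 7,375,676.37 − NOK 7,207,000.00

Profit: NOK 168,676.37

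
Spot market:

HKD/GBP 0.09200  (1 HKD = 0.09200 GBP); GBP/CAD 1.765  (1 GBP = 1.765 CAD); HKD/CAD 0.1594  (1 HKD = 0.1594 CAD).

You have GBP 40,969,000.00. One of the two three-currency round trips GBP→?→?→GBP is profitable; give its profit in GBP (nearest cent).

Profitable loop is GBP → CAD → HKD → GBP:
GBP 40,969,000.00 × 1.765 = CAD 72,310,285.00
CAD 72,310,285.00 ÷ 0.1594 = HKD 453,640,432.87
HKD 453,640,432.87 × 0.09200 = GBP 41,734,919.82
Profit = GBP 41,734,919.82 − GBP 40,969,000.00

Profit: GBP 765,919.82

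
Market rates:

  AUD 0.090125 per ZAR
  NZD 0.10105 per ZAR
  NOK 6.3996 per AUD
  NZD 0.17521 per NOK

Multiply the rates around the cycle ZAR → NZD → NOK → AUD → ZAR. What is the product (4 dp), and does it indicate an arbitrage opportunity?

1.0000 (no arbitrage)

Around ZAR → NZD → NOK → AUD → ZAR: 1 × 0.10105 ÷ 0.17521 ÷ 6.3996 ÷ 0.090125 = 0.999952
Product ≈ 1 (deviation 0.005%, within rounding noise).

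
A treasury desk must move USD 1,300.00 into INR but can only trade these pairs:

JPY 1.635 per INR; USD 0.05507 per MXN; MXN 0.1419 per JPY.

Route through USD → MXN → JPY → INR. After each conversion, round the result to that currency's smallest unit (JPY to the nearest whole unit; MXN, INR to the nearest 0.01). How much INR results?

INR 101,748.62

USD 1,300.00 ÷ 0.05507 = MXN 23,606.32
MXN 23,606.32 ÷ 0.1419 = JPY 166,359
JPY 166,359 ÷ 1.635 = INR 101,748.62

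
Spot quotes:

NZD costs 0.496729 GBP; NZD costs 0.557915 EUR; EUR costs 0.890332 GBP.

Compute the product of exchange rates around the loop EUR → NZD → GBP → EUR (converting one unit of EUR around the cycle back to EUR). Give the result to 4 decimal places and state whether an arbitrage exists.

Around EUR → NZD → GBP → EUR: 1 ÷ 0.557915 × 0.496729 ÷ 0.890332 = 0.999999
Product ≈ 1 (deviation 0.000%, within rounding noise).

1.0000 (no arbitrage)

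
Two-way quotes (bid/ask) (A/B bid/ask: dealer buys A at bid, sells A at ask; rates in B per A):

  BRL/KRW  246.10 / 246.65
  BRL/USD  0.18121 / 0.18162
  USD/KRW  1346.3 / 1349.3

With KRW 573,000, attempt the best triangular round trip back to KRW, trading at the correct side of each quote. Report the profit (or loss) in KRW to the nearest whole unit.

Best loop KRW → USD → BRL → KRW:
KRW 573,000 ÷ 1349.3 (buy USD at ask) = USD 424.66
USD 424.66 ÷ 0.18162 (buy BRL at ask) = BRL 2,338.20
BRL 2,338.20 × 246.10 (sell BRL at bid) = KRW 575,432

Net profit: KRW 2,432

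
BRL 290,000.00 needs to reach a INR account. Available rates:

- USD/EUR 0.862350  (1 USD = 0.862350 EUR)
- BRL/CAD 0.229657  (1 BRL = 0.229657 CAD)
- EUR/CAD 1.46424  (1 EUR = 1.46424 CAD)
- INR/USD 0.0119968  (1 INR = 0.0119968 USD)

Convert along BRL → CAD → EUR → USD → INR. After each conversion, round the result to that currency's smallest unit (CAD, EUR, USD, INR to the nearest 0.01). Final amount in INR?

BRL 290,000.00 × 0.229657 = CAD 66,600.53
CAD 66,600.53 ÷ 1.46424 = EUR 45,484.71
EUR 45,484.71 ÷ 0.862350 = USD 52,745.07
USD 52,745.07 ÷ 0.0119968 = INR 4,396,594.93

INR 4,396,594.93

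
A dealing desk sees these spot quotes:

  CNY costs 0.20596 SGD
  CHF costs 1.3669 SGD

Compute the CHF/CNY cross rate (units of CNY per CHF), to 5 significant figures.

1 CHF × 1.3669 = 1.3669 SGD
1.3669 SGD ÷ 0.20596 = 6.63673 CNY

CHF/CNY = 6.6367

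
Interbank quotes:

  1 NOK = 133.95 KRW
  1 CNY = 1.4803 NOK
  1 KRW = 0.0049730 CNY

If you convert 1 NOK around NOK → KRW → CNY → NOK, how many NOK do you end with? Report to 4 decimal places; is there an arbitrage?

Around NOK → KRW → CNY → NOK: 1 × 133.95 × 0.0049730 × 1.4803 = 0.986077
Product < 1; profitable direction is NOK → CNY → KRW → NOK.

0.9861 (arbitrage exists)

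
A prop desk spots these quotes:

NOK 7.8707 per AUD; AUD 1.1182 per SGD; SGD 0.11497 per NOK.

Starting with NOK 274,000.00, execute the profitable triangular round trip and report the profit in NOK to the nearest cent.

Profit: NOK 3,247.69

Profitable loop is NOK → SGD → AUD → NOK:
NOK 274,000.00 × 0.11497 = SGD 31,501.78
SGD 31,501.78 × 1.1182 = AUD 35,225.29
AUD 35,225.29 × 7.8707 = NOK 277,247.69
Profit = NOK 277,247.69 − NOK 274,000.00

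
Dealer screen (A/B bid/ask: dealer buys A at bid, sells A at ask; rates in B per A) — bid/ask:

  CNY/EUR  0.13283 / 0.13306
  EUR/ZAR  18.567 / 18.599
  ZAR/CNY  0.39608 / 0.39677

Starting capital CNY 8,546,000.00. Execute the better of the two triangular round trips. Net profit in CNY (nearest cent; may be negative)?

Net profit: CNY 157,359.99

Best loop CNY → ZAR → EUR → CNY:
CNY 8,546,000.00 ÷ 0.39677 (buy ZAR at ask) = ZAR 21,538,926.83
ZAR 21,538,926.83 ÷ 18.599 (buy EUR at ask) = EUR 1,158,069.08
EUR 1,158,069.08 ÷ 0.13306 (buy CNY at ask) = CNY 8,703,359.99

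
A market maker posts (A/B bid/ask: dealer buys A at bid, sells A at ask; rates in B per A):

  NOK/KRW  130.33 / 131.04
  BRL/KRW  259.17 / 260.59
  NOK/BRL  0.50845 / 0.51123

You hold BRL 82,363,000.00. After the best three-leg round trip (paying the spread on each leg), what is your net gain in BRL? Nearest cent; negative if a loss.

Best loop BRL → KRW → NOK → BRL:
BRL 82,363,000.00 × 259.17 (sell BRL at bid) = KRW 21,346,018,710
KRW 21,346,018,710 ÷ 131.04 (buy NOK at ask) = NOK 162,896,968.18
NOK 162,896,968.18 × 0.50845 (sell NOK at bid) = BRL 82,824,963.47

Net profit: BRL 461,963.47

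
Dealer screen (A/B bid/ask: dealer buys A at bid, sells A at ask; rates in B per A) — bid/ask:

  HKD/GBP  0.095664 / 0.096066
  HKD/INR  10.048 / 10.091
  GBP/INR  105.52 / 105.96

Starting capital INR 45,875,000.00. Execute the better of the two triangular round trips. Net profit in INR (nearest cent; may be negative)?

Best loop INR → HKD → GBP → INR:
INR 45,875,000.00 ÷ 10.091 (buy HKD at ask) = HKD 4,546,130.22
HKD 4,546,130.22 × 0.095664 (sell HKD at bid) = GBP 434,901.00
GBP 434,901.00 × 105.52 (sell GBP at bid) = INR 45,890,753.61

Net profit: INR 15,753.61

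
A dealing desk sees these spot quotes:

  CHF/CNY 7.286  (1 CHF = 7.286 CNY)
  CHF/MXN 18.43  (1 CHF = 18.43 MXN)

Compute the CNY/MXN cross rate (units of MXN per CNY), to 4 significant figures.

1 CNY ÷ 7.286 = 0.13725 CHF
0.13725 CHF × 18.43 = 2.52951 MXN

CNY/MXN = 2.530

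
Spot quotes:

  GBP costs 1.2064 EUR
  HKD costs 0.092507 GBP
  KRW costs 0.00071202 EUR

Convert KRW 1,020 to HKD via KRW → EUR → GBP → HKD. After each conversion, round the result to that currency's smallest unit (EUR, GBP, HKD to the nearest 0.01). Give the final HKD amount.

KRW 1,020 × 0.00071202 = EUR 0.73
EUR 0.73 ÷ 1.2064 = GBP 0.61
GBP 0.61 ÷ 0.092507 = HKD 6.59

HKD 6.59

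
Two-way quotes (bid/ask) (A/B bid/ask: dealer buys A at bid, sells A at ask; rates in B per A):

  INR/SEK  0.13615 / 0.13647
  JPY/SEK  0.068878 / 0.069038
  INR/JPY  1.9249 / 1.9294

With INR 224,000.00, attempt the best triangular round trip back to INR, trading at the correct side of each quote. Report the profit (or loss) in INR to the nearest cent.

Net profit: INR 4,957.67

Best loop INR → SEK → JPY → INR:
INR 224,000.00 × 0.13615 (sell INR at bid) = SEK 30,497.60
SEK 30,497.60 ÷ 0.069038 (buy JPY at ask) = JPY 441,751
JPY 441,751 ÷ 1.9294 (buy INR at ask) = INR 228,957.67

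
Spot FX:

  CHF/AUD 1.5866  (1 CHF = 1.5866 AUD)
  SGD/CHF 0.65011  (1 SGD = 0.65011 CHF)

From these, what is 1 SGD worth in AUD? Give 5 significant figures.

1 SGD × 0.65011 = 0.65011 CHF
0.65011 CHF × 1.5866 = 1.03146 AUD

SGD/AUD = 1.0315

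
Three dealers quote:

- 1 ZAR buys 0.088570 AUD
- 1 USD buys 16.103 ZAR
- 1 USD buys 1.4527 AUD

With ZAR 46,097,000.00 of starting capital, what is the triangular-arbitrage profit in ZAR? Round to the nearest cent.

Profit: ZAR 855,115.11

Profitable loop is ZAR → USD → AUD → ZAR:
ZAR 46,097,000.00 ÷ 16.103 = USD 2,862,634.29
USD 2,862,634.29 × 1.4527 = AUD 4,158,548.84
AUD 4,158,548.84 ÷ 0.088570 = ZAR 46,952,115.11
Profit = ZAR 46,952,115.11 − ZAR 46,097,000.00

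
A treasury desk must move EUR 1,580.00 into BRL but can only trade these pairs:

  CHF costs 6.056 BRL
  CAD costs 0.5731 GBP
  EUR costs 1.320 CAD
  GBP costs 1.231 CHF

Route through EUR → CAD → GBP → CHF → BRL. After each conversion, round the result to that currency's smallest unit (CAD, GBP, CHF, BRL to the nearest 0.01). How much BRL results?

EUR 1,580.00 × 1.320 = CAD 2,085.60
CAD 2,085.60 × 0.5731 = GBP 1,195.26
GBP 1,195.26 × 1.231 = CHF 1,471.37
CHF 1,471.37 × 6.056 = BRL 8,910.62

BRL 8,910.62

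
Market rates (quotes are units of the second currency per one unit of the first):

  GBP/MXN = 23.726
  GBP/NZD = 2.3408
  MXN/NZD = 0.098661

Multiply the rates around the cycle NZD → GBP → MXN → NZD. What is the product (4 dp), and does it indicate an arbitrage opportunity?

Around NZD → GBP → MXN → NZD: 1 ÷ 2.3408 × 23.726 × 0.098661 = 1.000013
Product ≈ 1 (deviation 0.001%, within rounding noise).

1.0000 (no arbitrage)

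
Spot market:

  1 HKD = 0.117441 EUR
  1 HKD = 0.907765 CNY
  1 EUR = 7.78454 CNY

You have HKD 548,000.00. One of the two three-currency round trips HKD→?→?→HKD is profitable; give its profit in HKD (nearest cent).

Profitable loop is HKD → EUR → CNY → HKD:
HKD 548,000.00 × 0.117441 = EUR 64,357.67
EUR 64,357.67 × 7.78454 = CNY 500,994.84
CNY 500,994.84 ÷ 0.907765 = HKD 551,899.27
Profit = HKD 551,899.27 − HKD 548,000.00

Profit: HKD 3,899.27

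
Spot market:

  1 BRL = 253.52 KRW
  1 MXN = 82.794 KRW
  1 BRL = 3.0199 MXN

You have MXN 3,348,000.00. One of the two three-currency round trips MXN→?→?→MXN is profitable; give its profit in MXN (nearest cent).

Profitable loop is MXN → BRL → KRW → MXN:
MXN 3,348,000.00 ÷ 3.0199 = BRL 1,108,645.98
BRL 1,108,645.98 × 253.52 = KRW 281,063,929
KRW 281,063,929 ÷ 82.794 = MXN 3,394,737.89
Profit = MXN 3,394,737.89 − MXN 3,348,000.00

Profit: MXN 46,737.89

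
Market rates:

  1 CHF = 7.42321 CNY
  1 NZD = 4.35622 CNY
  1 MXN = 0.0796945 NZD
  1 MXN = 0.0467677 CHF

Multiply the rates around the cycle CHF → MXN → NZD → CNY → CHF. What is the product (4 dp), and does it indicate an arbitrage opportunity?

Around CHF → MXN → NZD → CNY → CHF: 1 ÷ 0.0467677 × 0.0796945 × 4.35622 ÷ 7.42321 = 1.000001
Product ≈ 1 (deviation 0.000%, within rounding noise).

1.0000 (no arbitrage)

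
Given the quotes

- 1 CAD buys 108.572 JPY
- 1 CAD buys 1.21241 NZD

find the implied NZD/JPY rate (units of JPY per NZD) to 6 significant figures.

NZD/JPY = 89.5506

1 NZD ÷ 1.21241 = 0.824803 CAD
0.824803 CAD × 108.572 = 89.5506 JPY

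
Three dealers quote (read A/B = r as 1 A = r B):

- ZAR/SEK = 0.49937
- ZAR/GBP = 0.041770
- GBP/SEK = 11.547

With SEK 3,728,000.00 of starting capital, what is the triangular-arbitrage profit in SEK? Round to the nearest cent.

Profit: SEK 131,799.19

Profitable loop is SEK → GBP → ZAR → SEK:
SEK 3,728,000.00 ÷ 11.547 = GBP 322,854.42
GBP 322,854.42 ÷ 0.041770 = ZAR 7,729,337.35
ZAR 7,729,337.35 × 0.49937 = SEK 3,859,799.19
Profit = SEK 3,859,799.19 − SEK 3,728,000.00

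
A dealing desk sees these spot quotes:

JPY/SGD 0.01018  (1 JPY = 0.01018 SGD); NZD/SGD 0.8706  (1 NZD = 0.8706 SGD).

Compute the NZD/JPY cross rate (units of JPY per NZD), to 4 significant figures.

1 NZD × 0.8706 = 0.8706 SGD
0.8706 SGD ÷ 0.01018 = 85.5206 JPY

NZD/JPY = 85.52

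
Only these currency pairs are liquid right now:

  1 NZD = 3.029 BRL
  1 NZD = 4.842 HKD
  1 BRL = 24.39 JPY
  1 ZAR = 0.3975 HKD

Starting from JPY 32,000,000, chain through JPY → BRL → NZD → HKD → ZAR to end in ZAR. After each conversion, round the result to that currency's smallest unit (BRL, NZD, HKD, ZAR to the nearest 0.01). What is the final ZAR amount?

ZAR 5,276,264.43

JPY 32,000,000 ÷ 24.39 = BRL 1,312,013.12
BRL 1,312,013.12 ÷ 3.029 = NZD 433,150.58
NZD 433,150.58 × 4.842 = HKD 2,097,315.11
HKD 2,097,315.11 ÷ 0.3975 = ZAR 5,276,264.43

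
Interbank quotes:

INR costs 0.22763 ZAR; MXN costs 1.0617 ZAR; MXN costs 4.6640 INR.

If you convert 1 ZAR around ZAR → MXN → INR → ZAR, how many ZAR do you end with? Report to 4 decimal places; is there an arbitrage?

Around ZAR → MXN → INR → ZAR: 1 ÷ 1.0617 × 4.6640 × 0.22763 = 0.999968
Product ≈ 1 (deviation 0.003%, within rounding noise).

1.0000 (no arbitrage)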